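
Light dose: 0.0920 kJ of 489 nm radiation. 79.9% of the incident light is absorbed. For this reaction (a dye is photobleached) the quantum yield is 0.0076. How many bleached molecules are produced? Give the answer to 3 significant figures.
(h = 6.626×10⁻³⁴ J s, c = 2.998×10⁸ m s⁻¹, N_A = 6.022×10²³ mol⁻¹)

Photon energy at 489 nm: hc/λ = (6.626×10⁻³⁴)(2.998×10⁸)/(489×10⁻⁹) = 4.062×10⁻¹⁹ J.
Incident energy: 0.0920 kJ = 92.0 J.
Photons incident: 92.0 / 4.062×10⁻¹⁹ = 2.265×10²⁰, i.e. 2.265×10²⁰/6.022×10²³ = 3.761×10⁻⁴ mol.
Photons absorbed: 0.799 × 3.761×10⁻⁴ = 3.005×10⁻⁴ mol.
Product: Φ × n_abs = 0.0076 × 3.005×10⁻⁴ = 2.284×10⁻⁶ mol.
As a count: 2.284×10⁻⁶ × 6.022×10²³ = 1.38×10¹⁸.

1.38×10¹⁸ bleached molecules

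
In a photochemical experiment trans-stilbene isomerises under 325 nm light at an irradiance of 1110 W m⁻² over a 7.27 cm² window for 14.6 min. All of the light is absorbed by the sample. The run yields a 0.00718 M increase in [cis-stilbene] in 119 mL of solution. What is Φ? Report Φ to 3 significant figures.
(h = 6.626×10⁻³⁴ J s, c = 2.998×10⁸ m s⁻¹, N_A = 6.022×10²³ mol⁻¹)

Φ = 0.445

Product: (0.00718 M)(0.119 L) = 8.544×10⁻⁴ mol.
Photon energy at 325 nm: hc/λ = (6.626×10⁻³⁴)(2.998×10⁸)/(325×10⁻⁹) = 6.112×10⁻¹⁹ J.
Energy delivered: (1110 W m⁻²)(7.27×10⁻⁴ m²)(876 s) = 706.9 J.
Photons incident: 706.9 / 6.112×10⁻¹⁹ = 1.157×10²¹, i.e. 1.157×10²¹/6.022×10²³ = 0.001921 mol.
Φ = 8.544×10⁻⁴ mol / 0.001921 mol photons = 0.445.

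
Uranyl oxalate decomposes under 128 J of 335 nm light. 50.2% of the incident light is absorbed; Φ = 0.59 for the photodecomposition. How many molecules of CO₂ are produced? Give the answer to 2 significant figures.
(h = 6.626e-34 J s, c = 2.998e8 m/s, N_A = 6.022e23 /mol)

6.4e19 molecules

Photon energy at 335 nm: hc/λ = (6.626e-34)(2.998e8)/(335e-9) = 5.930e-19 J.
Photons incident: 128 / 5.930e-19 = 2.159e20, i.e. 2.159e20/6.022e23 = 3.585e-4 mol.
Photons absorbed: 0.502 × 3.585e-4 = 1.800e-4 mol.
Product: Φ × n_abs = 0.59 × 1.800e-4 = 1.062e-4 mol.
As a count: 1.062e-4 × 6.022e23 = 6.4e19.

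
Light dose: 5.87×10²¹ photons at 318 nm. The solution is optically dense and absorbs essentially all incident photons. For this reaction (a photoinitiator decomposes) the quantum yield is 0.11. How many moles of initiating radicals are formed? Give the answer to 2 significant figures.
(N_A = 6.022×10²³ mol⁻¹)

0.0011 mol

Moles of photons: 5.87×10²¹ / 6.022×10²³ = 0.009748 mol.
Product: Φ × n_abs = 0.11 × 0.009748 = 0.001072 mol.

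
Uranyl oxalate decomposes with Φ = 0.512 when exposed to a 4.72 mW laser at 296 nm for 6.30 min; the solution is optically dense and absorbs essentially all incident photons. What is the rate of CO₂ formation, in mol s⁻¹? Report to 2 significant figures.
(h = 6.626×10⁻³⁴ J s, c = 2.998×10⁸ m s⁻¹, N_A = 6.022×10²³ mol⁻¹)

Photon energy at 296 nm: hc/λ = (6.626×10⁻³⁴)(2.998×10⁸)/(296×10⁻⁹) = 6.711×10⁻¹⁹ J.
Energy delivered: (4.72 mW)(378 s) = 1.784 J.
Photons incident: 1.784 / 6.711×10⁻¹⁹ = 2.658×10¹⁸, i.e. 2.658×10¹⁸/6.022×10²³ = 4.414×10⁻⁶ mol.
Product formed: 0.512 × 4.414×10⁻⁶ = 2.260×10⁻⁶ mol.
Rate: 2.260×10⁻⁶ / 378 s = 6.0×10⁻⁹ mol s⁻¹.

6.0×10⁻⁹ mol s⁻¹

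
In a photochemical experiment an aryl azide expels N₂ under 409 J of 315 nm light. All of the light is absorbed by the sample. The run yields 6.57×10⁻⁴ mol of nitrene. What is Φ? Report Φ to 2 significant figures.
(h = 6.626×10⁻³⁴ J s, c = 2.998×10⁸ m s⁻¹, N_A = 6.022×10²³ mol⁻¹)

Photon energy at 315 nm: hc/λ = (6.626×10⁻³⁴)(2.998×10⁸)/(315×10⁻⁹) = 6.306×10⁻¹⁹ J.
Photons incident: 409 / 6.306×10⁻¹⁹ = 6.486×10²⁰, i.e. 6.486×10²⁰/6.022×10²³ = 0.001077 mol.
Φ = 6.57×10⁻⁴ mol / 0.001077 mol photons = 0.61.

Φ = 0.61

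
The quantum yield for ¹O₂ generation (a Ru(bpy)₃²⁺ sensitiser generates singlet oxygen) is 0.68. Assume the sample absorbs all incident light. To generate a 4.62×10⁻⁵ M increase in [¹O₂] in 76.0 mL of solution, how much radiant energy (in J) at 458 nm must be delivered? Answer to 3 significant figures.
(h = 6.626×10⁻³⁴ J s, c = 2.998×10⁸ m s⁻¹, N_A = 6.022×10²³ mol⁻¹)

1.35 J

Product: (4.62×10⁻⁵ M)(0.076 L) = 3.511×10⁻⁶ mol.
Photons that must be absorbed: 3.511×10⁻⁶ / 0.68 = 5.163×10⁻⁶ mol.
Photon energy: hc/λ = 4.337×10⁻¹⁹ J; per mole, 2.612×10⁵ J mol⁻¹.
Energy required: 5.163×10⁻⁶ × 2.612×10⁵ = 1.35 J.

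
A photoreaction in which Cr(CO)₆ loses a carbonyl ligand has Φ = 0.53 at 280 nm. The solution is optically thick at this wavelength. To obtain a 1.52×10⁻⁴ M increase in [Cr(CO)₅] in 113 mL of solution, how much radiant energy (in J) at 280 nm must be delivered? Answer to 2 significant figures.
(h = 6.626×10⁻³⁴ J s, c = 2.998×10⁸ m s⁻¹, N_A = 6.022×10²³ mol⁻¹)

14 J

Product: (1.52×10⁻⁴ M)(0.113 L) = 1.718×10⁻⁵ mol.
Photons that must be absorbed: 1.718×10⁻⁵ / 0.53 = 3.242×10⁻⁵ mol.
Photon energy: hc/λ = 7.095×10⁻¹⁹ J; per mole, 4.273×10⁵ J mol⁻¹.
Energy required: 3.242×10⁻⁵ × 4.273×10⁵ = 14 J.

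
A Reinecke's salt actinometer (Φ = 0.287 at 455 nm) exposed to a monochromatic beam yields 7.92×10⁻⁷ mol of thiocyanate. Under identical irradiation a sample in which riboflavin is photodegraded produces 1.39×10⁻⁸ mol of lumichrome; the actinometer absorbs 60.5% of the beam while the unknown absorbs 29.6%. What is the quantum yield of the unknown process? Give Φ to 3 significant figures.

Φ = 0.0103

Photons absorbed by the actinometer: 7.92×10⁻⁷ / 0.287 = 2.760×10⁻⁶ mol.
Incident flux: 2.760×10⁻⁶ / 0.605 = 4.562×10⁻⁶ einstein.
Absorbed by unknown: 0.296 × 4.562×10⁻⁶ = 1.350×10⁻⁶ mol.
Φ(unknown) = 1.39×10⁻⁸ / 1.350×10⁻⁶ = 0.0103.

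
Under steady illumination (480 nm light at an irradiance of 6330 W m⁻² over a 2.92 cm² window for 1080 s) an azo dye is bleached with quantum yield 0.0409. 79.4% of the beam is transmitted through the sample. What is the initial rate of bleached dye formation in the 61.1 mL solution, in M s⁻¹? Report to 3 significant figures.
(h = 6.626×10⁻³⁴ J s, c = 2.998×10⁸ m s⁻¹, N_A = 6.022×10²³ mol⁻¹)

1.02×10⁻⁶ M s⁻¹

Photon energy at 480 nm: hc/λ = (6.626×10⁻³⁴)(2.998×10⁸)/(480×10⁻⁹) = 4.138×10⁻¹⁹ J.
Energy delivered: (6330 W m⁻²)(2.92×10⁻⁴ m²)(1080 s) = 1996 J.
Photons incident: 1996 / 4.138×10⁻¹⁹ = 4.824×10²¹, i.e. 4.824×10²¹/6.022×10²³ = 0.008011 mol.
Fraction absorbed: 1 − 79.4/100 = 0.2060.
Photons absorbed: 0.2060 × 0.008011 = 0.001650 mol.
Product formed: 0.0409 × 0.001650 = 6.749×10⁻⁵ mol.
Rate: 6.749×10⁻⁵ mol / (1080 s × 0.0611 L) = 1.02×10⁻⁶ M s⁻¹.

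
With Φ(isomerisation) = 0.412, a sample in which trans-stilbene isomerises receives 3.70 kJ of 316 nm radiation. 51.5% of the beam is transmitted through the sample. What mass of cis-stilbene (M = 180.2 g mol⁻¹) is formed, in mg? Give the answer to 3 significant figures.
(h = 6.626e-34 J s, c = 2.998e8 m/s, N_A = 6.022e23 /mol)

Photon energy at 316 nm: hc/λ = (6.626e-34)(2.998e8)/(316e-9) = 6.286e-19 J.
Incident energy: 3.70 kJ = 3700 J.
Photons incident: 3700 / 6.286e-19 = 5.886e21, i.e. 5.886e21/6.022e23 = 0.009774 mol.
Fraction absorbed: 1 − 51.5/100 = 0.4850.
Photons absorbed: 0.4850 × 0.009774 = 0.004740 mol.
Product: Φ × n_abs = 0.412 × 0.004740 = 0.001953 mol.
Mass: 0.001953 × 180.2 = 0.3519 g = 352 mg.

352 mg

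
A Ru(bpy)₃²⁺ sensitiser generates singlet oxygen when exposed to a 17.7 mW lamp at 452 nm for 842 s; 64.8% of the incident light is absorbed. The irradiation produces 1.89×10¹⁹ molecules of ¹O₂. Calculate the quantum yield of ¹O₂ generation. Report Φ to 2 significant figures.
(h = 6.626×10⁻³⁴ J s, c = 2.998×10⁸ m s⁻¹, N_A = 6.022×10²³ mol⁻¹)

Product: 1.89×10¹⁹ / 6.022×10²³ = 3.138×10⁻⁵ mol.
Photon energy at 452 nm: hc/λ = (6.626×10⁻³⁴)(2.998×10⁸)/(452×10⁻⁹) = 4.395×10⁻¹⁹ J.
Energy delivered: (17.7 mW)(842 s) = 14.90 J.
Photons incident: 14.90 / 4.395×10⁻¹⁹ = 3.390×10¹⁹, i.e. 3.390×10¹⁹/6.022×10²³ = 5.629×10⁻⁵ mol.
Photons absorbed: 0.648 × 5.629×10⁻⁵ = 3.648×10⁻⁵ mol.
Φ = 3.138×10⁻⁵ mol / 3.648×10⁻⁵ mol photons = 0.86.

Φ = 0.86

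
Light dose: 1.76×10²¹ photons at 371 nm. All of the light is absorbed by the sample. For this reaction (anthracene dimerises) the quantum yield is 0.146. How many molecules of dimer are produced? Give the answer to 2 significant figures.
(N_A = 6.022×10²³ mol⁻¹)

2.6×10²⁰ molecules

Moles of photons: 1.76×10²¹ / 6.022×10²³ = 0.002923 mol.
Product: Φ × n_abs = 0.146 × 0.002923 = 4.268×10⁻⁴ mol.
As a count: 4.268×10⁻⁴ × 6.022×10²³ = 2.6×10²⁰.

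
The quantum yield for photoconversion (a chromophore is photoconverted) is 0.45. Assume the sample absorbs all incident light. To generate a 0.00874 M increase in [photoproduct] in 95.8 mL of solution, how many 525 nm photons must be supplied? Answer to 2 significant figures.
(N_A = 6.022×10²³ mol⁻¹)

Product: (0.00874 M)(0.0958 L) = 8.373×10⁻⁴ mol.
Photons that must be absorbed: 8.373×10⁻⁴ / 0.45 = 0.001861 mol.
Photon count: 0.001861 × 6.022×10²³ = 1.1×10²¹.

1.1×10²¹ photons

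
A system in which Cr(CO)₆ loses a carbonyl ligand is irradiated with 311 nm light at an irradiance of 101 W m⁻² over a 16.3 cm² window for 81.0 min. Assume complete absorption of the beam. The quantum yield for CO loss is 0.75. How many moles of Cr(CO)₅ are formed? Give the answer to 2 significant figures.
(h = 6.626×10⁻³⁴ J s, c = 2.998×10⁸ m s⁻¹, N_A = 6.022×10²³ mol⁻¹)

0.0016 mol

Photon energy at 311 nm: hc/λ = (6.626×10⁻³⁴)(2.998×10⁸)/(311×10⁻⁹) = 6.387×10⁻¹⁹ J.
Energy delivered: (101 W m⁻²)(16.3×10⁻⁴ m²)(4860 s) = 800.1 J.
Photons incident: 800.1 / 6.387×10⁻¹⁹ = 1.253×10²¹, i.e. 1.253×10²¹/6.022×10²³ = 0.002081 mol.
Product: Φ × n_abs = 0.75 × 0.002081 = 0.001561 mol.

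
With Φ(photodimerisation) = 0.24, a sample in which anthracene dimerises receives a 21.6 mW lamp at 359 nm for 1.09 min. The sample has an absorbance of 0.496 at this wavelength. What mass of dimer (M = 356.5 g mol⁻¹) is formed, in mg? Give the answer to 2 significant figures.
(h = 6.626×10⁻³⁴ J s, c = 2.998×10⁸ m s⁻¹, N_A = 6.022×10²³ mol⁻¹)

Photon energy at 359 nm: hc/λ = (6.626×10⁻³⁴)(2.998×10⁸)/(359×10⁻⁹) = 5.533×10⁻¹⁹ J.
Energy delivered: (21.6 mW)(65.4 s) = 1.413 J.
Photons incident: 1.413 / 5.533×10⁻¹⁹ = 2.554×10¹⁸, i.e. 2.554×10¹⁸/6.022×10²³ = 4.241×10⁻⁶ mol.
Fraction absorbed: 1 − 10^(−0.496) = 0.6808.
Photons absorbed: 0.6808 × 4.241×10⁻⁶ = 2.887×10⁻⁶ mol.
Product: Φ × n_abs = 0.24 × 2.887×10⁻⁶ = 6.929×10⁻⁷ mol.
Mass: 6.929×10⁻⁷ × 356.5 = 2.470×10⁻⁴ g = 0.25 mg.

0.25 mg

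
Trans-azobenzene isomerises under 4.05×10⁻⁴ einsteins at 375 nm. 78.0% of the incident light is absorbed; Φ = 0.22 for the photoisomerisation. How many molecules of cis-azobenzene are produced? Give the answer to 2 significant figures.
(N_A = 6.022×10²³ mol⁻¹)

Photons absorbed: 0.780 × 4.05×10⁻⁴ = 3.159×10⁻⁴ mol.
Product: Φ × n_abs = 0.22 × 3.159×10⁻⁴ = 6.950×10⁻⁵ mol.
As a count: 6.950×10⁻⁵ × 6.022×10²³ = 4.2×10¹⁹.

4.2×10¹⁹ molecules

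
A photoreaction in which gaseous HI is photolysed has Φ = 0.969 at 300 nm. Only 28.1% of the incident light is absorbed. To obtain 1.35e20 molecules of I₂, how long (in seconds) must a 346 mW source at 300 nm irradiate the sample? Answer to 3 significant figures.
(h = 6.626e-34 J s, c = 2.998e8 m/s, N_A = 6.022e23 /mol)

t ≈ 949 s

Product: 1.35e20 / 6.022e23 = 2.242e-4 mol.
Photons that must be absorbed: 2.242e-4 / 0.969 = 2.314e-4 mol.
Incident photons needed: 2.314e-4 / 0.281 = 8.235e-4 mol.
Photon energy: hc/λ = 6.622e-19 J; per mole, 3.988e5 J mol⁻¹.
Energy required: 8.235e-4 × 3.988e5 = 328.4 J.
Time: 328.4 J / 0.346 W = 949 s.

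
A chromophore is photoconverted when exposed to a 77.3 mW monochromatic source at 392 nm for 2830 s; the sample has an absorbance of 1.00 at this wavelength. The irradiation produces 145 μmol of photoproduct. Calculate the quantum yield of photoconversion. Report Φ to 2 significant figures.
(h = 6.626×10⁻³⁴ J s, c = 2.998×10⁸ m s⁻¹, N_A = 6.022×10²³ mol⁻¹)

Product: 145 μmol = 1.45×10⁻⁴ mol.
Photon energy at 392 nm: hc/λ = (6.626×10⁻³⁴)(2.998×10⁸)/(392×10⁻⁹) = 5.068×10⁻¹⁹ J.
Energy delivered: (77.3 mW)(2830 s) = 218.8 J.
Photons incident: 218.8 / 5.068×10⁻¹⁹ = 4.317×10²⁰, i.e. 4.317×10²⁰/6.022×10²³ = 7.169×10⁻⁴ mol.
Fraction absorbed: 1 − 10^(−1.00) = 0.9000.
Photons absorbed: 0.9000 × 7.169×10⁻⁴ = 6.452×10⁻⁴ mol.
Φ = 1.45×10⁻⁴ mol / 6.452×10⁻⁴ mol photons = 0.22.

Φ = 0.22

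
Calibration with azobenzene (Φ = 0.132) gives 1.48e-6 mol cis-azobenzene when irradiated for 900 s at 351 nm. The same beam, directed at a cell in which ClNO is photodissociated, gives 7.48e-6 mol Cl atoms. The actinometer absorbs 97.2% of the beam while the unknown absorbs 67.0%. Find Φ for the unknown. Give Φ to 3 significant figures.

Φ = 0.968

Photons absorbed by the actinometer: 1.48e-6 / 0.132 = 1.121e-5 mol.
Incident flux: 1.121e-5 / 0.972 = 1.153e-5 einstein.
Absorbed by unknown: 0.670 × 1.153e-5 = 7.725e-6 mol.
Φ(unknown) = 7.48e-6 / 7.725e-6 = 0.968.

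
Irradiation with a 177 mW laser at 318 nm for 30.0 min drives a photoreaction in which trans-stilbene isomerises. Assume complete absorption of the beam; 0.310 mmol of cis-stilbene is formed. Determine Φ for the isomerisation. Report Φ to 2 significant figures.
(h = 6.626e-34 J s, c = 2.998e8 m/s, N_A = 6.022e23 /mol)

Φ = 0.37

Product: 0.310 mmol = 3.10e-4 mol.
Photon energy at 318 nm: hc/λ = (6.626e-34)(2.998e8)/(318e-9) = 6.247e-19 J.
Energy delivered: (177 mW)(1800 s) = 318.6 J.
Photons incident: 318.6 / 6.247e-19 = 5.100e20, i.e. 5.100e20/6.022e23 = 8.469e-4 mol.
Φ = 3.10e-4 mol / 8.469e-4 mol photons = 0.37.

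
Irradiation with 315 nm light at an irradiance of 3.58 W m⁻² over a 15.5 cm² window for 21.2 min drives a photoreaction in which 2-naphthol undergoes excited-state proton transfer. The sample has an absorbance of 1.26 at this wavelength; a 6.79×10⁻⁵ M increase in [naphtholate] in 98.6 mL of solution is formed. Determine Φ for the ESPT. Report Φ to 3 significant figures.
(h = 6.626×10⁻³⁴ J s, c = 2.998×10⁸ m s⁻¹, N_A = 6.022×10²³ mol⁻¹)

Φ = 0.381

Product: (6.79×10⁻⁵ M)(0.0986 L) = 6.695×10⁻⁶ mol.
Photon energy at 315 nm: hc/λ = (6.626×10⁻³⁴)(2.998×10⁸)/(315×10⁻⁹) = 6.306×10⁻¹⁹ J.
Energy delivered: (3.58 W m⁻²)(15.5×10⁻⁴ m²)(1272 s) = 7.058 J.
Photons incident: 7.058 / 6.306×10⁻¹⁹ = 1.119×10¹⁹, i.e. 1.119×10¹⁹/6.022×10²³ = 1.858×10⁻⁵ mol.
Fraction absorbed: 1 − 10^(−1.26) = 0.9450.
Photons absorbed: 0.9450 × 1.858×10⁻⁵ = 1.756×10⁻⁵ mol.
Φ = 6.695×10⁻⁶ mol / 1.756×10⁻⁵ mol photons = 0.381.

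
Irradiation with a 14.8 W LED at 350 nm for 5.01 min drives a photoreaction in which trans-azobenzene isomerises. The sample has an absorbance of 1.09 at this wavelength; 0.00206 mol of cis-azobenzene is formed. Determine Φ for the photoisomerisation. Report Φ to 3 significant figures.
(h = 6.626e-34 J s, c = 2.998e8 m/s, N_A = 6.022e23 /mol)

Photon energy at 350 nm: hc/λ = (6.626e-34)(2.998e8)/(350e-9) = 5.676e-19 J.
Energy delivered: (14.8 W)(300.6 s) = 4449 J.
Photons incident: 4449 / 5.676e-19 = 7.838e21, i.e. 7.838e21/6.022e23 = 0.01302 mol.
Fraction absorbed: 1 − 10^(−1.09) = 0.9187.
Photons absorbed: 0.9187 × 0.01302 = 0.01196 mol.
Φ = 0.00206 mol / 0.01196 mol photons = 0.172.

Φ = 0.172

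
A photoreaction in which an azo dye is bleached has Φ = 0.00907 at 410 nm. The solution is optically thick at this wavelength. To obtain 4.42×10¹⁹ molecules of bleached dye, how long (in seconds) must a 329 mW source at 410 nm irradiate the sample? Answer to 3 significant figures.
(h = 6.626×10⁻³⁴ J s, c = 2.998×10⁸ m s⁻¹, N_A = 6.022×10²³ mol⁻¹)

Product: 4.42×10¹⁹ / 6.022×10²³ = 7.340×10⁻⁵ mol.
Photons that must be absorbed: 7.340×10⁻⁵ / 0.00907 = 0.008093 mol.
Photon energy: hc/λ = 4.845×10⁻¹⁹ J; per mole, 2.918×10⁵ J mol⁻¹.
Energy required: 0.008093 × 2.918×10⁵ = 2362 J.
Time: 2362 J / 0.329 W = 7180 s.

t ≈ 7180 s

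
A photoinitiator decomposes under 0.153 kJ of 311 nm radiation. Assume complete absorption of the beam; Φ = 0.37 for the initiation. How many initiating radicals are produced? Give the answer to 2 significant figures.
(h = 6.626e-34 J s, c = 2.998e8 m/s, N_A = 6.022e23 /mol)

Photon energy at 311 nm: hc/λ = (6.626e-34)(2.998e8)/(311e-9) = 6.387e-19 J.
Incident energy: 0.153 kJ = 153 J.
Photons incident: 153 / 6.387e-19 = 2.395e20, i.e. 2.395e20/6.022e23 = 3.977e-4 mol.
Product: Φ × n_abs = 0.37 × 3.977e-4 = 1.471e-4 mol.
As a count: 1.471e-4 × 6.022e23 = 8.9e19.

8.9e19 initiating radicals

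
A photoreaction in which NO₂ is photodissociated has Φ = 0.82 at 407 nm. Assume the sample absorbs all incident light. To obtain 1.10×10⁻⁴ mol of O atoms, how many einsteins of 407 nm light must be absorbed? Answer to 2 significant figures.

1.3×10⁻⁴ einstein

Photons that must be absorbed: 1.10×10⁻⁴ / 0.82 = 1.341×10⁻⁴ mol.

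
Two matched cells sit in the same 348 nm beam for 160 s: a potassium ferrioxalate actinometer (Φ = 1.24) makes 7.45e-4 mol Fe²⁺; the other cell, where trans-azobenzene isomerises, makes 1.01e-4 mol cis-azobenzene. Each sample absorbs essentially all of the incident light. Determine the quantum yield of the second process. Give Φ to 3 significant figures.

Photons absorbed by the actinometer: 7.45e-4 / 1.24 = 6.008e-4 mol.
Φ(unknown) = 1.01e-4 / 6.008e-4 = 0.168.

Φ = 0.168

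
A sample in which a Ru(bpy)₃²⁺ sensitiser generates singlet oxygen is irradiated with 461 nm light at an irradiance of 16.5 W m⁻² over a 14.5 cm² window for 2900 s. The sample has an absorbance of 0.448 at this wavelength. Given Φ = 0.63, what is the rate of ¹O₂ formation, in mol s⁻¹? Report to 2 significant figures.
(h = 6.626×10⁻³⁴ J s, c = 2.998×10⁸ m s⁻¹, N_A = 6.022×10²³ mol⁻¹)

3.7×10⁻⁸ mol s⁻¹

Photon energy at 461 nm: hc/λ = (6.626×10⁻³⁴)(2.998×10⁸)/(461×10⁻⁹) = 4.309×10⁻¹⁹ J.
Energy delivered: (16.5 W m⁻²)(14.5×10⁻⁴ m²)(2900 s) = 69.38 J.
Photons incident: 69.38 / 4.309×10⁻¹⁹ = 1.610×10²⁰, i.e. 1.610×10²⁰/6.022×10²³ = 2.674×10⁻⁴ mol.
Fraction absorbed: 1 − 10^(−0.448) = 0.6435.
Photons absorbed: 0.6435 × 2.674×10⁻⁴ = 1.721×10⁻⁴ mol.
Product formed: 0.63 × 1.721×10⁻⁴ = 1.084×10⁻⁴ mol.
Rate: 1.084×10⁻⁴ / 2900 s = 3.7×10⁻⁸ mol s⁻¹.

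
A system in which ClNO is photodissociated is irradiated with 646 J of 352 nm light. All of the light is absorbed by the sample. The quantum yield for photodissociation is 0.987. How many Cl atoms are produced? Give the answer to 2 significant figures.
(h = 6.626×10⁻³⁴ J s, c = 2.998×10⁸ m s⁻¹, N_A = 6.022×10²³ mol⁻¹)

Photon energy at 352 nm: hc/λ = (6.626×10⁻³⁴)(2.998×10⁸)/(352×10⁻⁹) = 5.643×10⁻¹⁹ J.
Photons incident: 646 / 5.643×10⁻¹⁹ = 1.145×10²¹, i.e. 1.145×10²¹/6.022×10²³ = 0.001901 mol.
Product: Φ × n_abs = 0.987 × 0.001901 = 0.001876 mol.
As a count: 0.001876 × 6.022×10²³ = 1.1×10²¹.

1.1×10²¹ atoms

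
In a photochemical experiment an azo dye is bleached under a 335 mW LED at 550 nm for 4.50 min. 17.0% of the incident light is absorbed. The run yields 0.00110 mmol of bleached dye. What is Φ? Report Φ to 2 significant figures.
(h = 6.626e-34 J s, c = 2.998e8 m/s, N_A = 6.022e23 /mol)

Φ = 0.016

Product: 0.00110 mmol = 1.10e-6 mol.
Photon energy at 550 nm: hc/λ = (6.626e-34)(2.998e8)/(550e-9) = 3.612e-19 J.
Energy delivered: (335 mW)(270 s) = 90.45 J.
Photons incident: 90.45 / 3.612e-19 = 2.504e20, i.e. 2.504e20/6.022e23 = 4.158e-4 mol.
Photons absorbed: 0.170 × 4.158e-4 = 7.069e-5 mol.
Φ = 1.10e-6 mol / 7.069e-5 mol photons = 0.016.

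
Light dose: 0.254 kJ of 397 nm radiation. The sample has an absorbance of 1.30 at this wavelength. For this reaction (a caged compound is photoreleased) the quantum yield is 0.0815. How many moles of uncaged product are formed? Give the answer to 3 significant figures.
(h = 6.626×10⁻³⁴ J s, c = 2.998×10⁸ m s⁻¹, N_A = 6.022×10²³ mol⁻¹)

Photon energy at 397 nm: hc/λ = (6.626×10⁻³⁴)(2.998×10⁸)/(397×10⁻⁹) = 5.004×10⁻¹⁹ J.
Incident energy: 0.254 kJ = 254 J.
Photons incident: 254 / 5.004×10⁻¹⁹ = 5.076×10²⁰, i.e. 5.076×10²⁰/6.022×10²³ = 8.429×10⁻⁴ mol.
Fraction absorbed: 1 − 10^(−1.30) = 0.9499.
Photons absorbed: 0.9499 × 8.429×10⁻⁴ = 8.007×10⁻⁴ mol.
Product: Φ × n_abs = 0.0815 × 8.007×10⁻⁴ = 6.526×10⁻⁵ mol.

6.53×10⁻⁵ mol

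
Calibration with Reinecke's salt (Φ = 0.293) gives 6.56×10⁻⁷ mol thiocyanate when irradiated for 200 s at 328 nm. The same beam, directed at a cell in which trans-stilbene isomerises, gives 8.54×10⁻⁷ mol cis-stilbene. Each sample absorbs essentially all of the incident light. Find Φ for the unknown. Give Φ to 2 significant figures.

Photons absorbed by the actinometer: 6.56×10⁻⁷ / 0.293 = 2.239×10⁻⁶ mol.
Φ(unknown) = 8.54×10⁻⁷ / 2.239×10⁻⁶ = 0.38.

Φ = 0.38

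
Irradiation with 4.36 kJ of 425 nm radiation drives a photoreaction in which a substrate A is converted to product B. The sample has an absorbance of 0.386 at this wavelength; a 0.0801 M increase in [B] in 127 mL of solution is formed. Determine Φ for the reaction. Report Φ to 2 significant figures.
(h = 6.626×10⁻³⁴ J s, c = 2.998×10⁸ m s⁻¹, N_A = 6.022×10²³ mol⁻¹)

Product: (0.0801 M)(0.127 L) = 0.01017 mol.
Photon energy at 425 nm: hc/λ = (6.626×10⁻³⁴)(2.998×10⁸)/(425×10⁻⁹) = 4.674×10⁻¹⁹ J.
Incident energy: 4.36 kJ = 4360 J.
Photons incident: 4360 / 4.674×10⁻¹⁹ = 9.328×10²¹, i.e. 9.328×10²¹/6.022×10²³ = 0.01549 mol.
Fraction absorbed: 1 − 10^(−0.386) = 0.5889.
Photons absorbed: 0.5889 × 0.01549 = 0.009122 mol.
Φ = 0.01017 mol / 0.009122 mol photons = 1.1.

Φ = 1.1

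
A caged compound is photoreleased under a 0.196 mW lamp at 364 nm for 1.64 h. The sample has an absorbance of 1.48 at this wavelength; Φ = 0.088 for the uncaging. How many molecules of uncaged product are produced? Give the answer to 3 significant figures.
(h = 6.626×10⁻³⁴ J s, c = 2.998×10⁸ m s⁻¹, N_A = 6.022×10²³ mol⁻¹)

1.80×10¹⁷ molecules

Photon energy at 364 nm: hc/λ = (6.626×10⁻³⁴)(2.998×10⁸)/(364×10⁻⁹) = 5.457×10⁻¹⁹ J.
Energy delivered: (0.196 mW)(5904 s) = 1.157 J.
Photons incident: 1.157 / 5.457×10⁻¹⁹ = 2.120×10¹⁸, i.e. 2.120×10¹⁸/6.022×10²³ = 3.520×10⁻⁶ mol.
Fraction absorbed: 1 − 10^(−1.48) = 0.9669.
Photons absorbed: 0.9669 × 3.520×10⁻⁶ = 3.403×10⁻⁶ mol.
Product: Φ × n_abs = 0.088 × 3.403×10⁻⁶ = 2.995×10⁻⁷ mol.
As a count: 2.995×10⁻⁷ × 6.022×10²³ = 1.80×10¹⁷.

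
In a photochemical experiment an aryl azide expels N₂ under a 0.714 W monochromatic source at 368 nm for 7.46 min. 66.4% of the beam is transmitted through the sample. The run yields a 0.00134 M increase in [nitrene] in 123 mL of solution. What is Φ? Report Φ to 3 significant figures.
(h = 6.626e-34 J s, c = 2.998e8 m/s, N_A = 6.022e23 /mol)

Φ = 0.499

Product: (0.00134 M)(0.123 L) = 1.648e-4 mol.
Photon energy at 368 nm: hc/λ = (6.626e-34)(2.998e8)/(368e-9) = 5.398e-19 J.
Energy delivered: (0.714 W)(447.6 s) = 319.6 J.
Photons incident: 319.6 / 5.398e-19 = 5.921e20, i.e. 5.921e20/6.022e23 = 9.832e-4 mol.
Fraction absorbed: 1 − 66.4/100 = 0.3360.
Photons absorbed: 0.3360 × 9.832e-4 = 3.304e-4 mol.
Φ = 1.648e-4 mol / 3.304e-4 mol photons = 0.499.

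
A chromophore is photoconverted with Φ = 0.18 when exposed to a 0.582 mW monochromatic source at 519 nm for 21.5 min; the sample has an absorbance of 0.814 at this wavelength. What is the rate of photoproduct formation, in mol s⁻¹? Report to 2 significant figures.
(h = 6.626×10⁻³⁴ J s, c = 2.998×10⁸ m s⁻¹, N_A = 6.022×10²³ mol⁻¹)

Photon energy at 519 nm: hc/λ = (6.626×10⁻³⁴)(2.998×10⁸)/(519×10⁻⁹) = 3.828×10⁻¹⁹ J.
Energy delivered: (0.582 mW)(1290 s) = 0.7508 J.
Photons incident: 0.7508 / 3.828×10⁻¹⁹ = 1.961×10¹⁸, i.e. 1.961×10¹⁸/6.022×10²³ = 3.256×10⁻⁶ mol.
Fraction absorbed: 1 − 10^(−0.814) = 0.8465.
Photons absorbed: 0.8465 × 3.256×10⁻⁶ = 2.756×10⁻⁶ mol.
Product formed: 0.18 × 2.756×10⁻⁶ = 4.961×10⁻⁷ mol.
Rate: 4.961×10⁻⁷ / 1290 s = 3.8×10⁻¹⁰ mol s⁻¹.

3.8×10⁻¹⁰ mol s⁻¹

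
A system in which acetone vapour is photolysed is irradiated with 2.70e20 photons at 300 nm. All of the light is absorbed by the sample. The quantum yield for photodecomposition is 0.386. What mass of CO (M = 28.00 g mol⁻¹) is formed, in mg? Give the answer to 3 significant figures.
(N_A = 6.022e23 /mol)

Moles of photons: 2.70e20 / 6.022e23 = 4.484e-4 mol.
Product: Φ × n_abs = 0.386 × 4.484e-4 = 1.731e-4 mol.
Mass: 1.731e-4 × 28.00 = 0.004847 g = 4.85 mg.

4.85 mg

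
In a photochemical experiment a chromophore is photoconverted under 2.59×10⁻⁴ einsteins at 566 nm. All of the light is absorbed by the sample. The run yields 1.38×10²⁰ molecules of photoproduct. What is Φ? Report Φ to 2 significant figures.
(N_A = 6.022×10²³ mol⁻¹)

Product: 1.38×10²⁰ / 6.022×10²³ = 2.292×10⁻⁴ mol.
Φ = 2.292×10⁻⁴ mol / 2.59×10⁻⁴ mol photons = 0.88.

Φ = 0.88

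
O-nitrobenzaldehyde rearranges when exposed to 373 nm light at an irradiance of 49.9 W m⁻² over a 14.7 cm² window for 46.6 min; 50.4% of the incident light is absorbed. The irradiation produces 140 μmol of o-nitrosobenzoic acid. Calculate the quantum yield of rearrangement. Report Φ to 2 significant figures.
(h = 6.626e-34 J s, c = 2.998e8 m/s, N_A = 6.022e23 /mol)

Φ = 0.43

Product: 140 μmol = 1.40e-4 mol.
Photon energy at 373 nm: hc/λ = (6.626e-34)(2.998e8)/(373e-9) = 5.326e-19 J.
Energy delivered: (49.9 W m⁻²)(14.7e-4 m²)(2796 s) = 205.1 J.
Photons incident: 205.1 / 5.326e-19 = 3.851e20, i.e. 3.851e20/6.022e23 = 6.395e-4 mol.
Photons absorbed: 0.504 × 6.395e-4 = 3.223e-4 mol.
Φ = 1.40e-4 mol / 3.223e-4 mol photons = 0.43.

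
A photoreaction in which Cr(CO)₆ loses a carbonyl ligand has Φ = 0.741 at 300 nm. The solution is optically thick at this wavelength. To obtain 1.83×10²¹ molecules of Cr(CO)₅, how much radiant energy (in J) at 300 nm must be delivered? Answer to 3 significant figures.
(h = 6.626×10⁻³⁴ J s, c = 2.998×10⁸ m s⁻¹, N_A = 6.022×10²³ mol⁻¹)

Product: 1.83×10²¹ / 6.022×10²³ = 0.003039 mol.
Photons that must be absorbed: 0.003039 / 0.741 = 0.004101 mol.
Photon energy: hc/λ = 6.622×10⁻¹⁹ J; per mole, 3.988×10⁵ J mol⁻¹.
Energy required: 0.004101 × 3.988×10⁵ = 1640 J.

1640 J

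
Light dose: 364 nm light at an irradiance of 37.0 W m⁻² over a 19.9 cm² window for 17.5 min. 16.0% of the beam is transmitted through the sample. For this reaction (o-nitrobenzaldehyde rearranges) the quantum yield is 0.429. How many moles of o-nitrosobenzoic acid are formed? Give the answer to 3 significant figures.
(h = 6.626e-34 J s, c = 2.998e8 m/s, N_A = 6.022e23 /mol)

Photon energy at 364 nm: hc/λ = (6.626e-34)(2.998e8)/(364e-9) = 5.457e-19 J.
Energy delivered: (37.0 W m⁻²)(19.9e-4 m²)(1050 s) = 77.31 J.
Photons incident: 77.31 / 5.457e-19 = 1.417e20, i.e. 1.417e20/6.022e23 = 2.353e-4 mol.
Fraction absorbed: 1 − 16.0/100 = 0.8400.
Photons absorbed: 0.8400 × 2.353e-4 = 1.977e-4 mol.
Product: Φ × n_abs = 0.429 × 1.977e-4 = 8.481e-5 mol.

8.48e-5 mol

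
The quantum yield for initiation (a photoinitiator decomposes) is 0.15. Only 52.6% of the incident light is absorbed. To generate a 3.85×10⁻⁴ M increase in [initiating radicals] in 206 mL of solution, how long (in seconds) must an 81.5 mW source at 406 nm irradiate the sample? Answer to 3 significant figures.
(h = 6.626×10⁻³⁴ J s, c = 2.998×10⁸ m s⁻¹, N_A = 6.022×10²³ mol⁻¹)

t ≈ 3630 s

Product: (3.85×10⁻⁴ M)(0.206 L) = 7.931×10⁻⁵ mol.
Photons that must be absorbed: 7.931×10⁻⁵ / 0.15 = 5.287×10⁻⁴ mol.
Incident photons needed: 5.287×10⁻⁴ / 0.526 = 0.001005 mol.
Photon energy: hc/λ = 4.893×10⁻¹⁹ J; per mole, 2.947×10⁵ J mol⁻¹.
Energy required: 0.001005 × 2.947×10⁵ = 296.2 J.
Time: 296.2 J / 0.0815 W = 3630 s.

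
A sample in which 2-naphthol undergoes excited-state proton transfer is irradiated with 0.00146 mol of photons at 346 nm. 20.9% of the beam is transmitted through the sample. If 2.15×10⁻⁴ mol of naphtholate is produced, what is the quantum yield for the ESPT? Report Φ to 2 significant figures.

Φ = 0.19

Fraction absorbed: 1 − 20.9/100 = 0.7910.
Photons absorbed: 0.7910 × 0.00146 = 0.001155 mol.
Φ = 2.15×10⁻⁴ mol / 0.001155 mol photons = 0.19.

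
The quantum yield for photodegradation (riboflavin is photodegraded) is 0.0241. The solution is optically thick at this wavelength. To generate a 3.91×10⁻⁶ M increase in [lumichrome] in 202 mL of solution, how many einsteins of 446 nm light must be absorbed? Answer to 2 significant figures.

3.3×10⁻⁵ einstein

Product: (3.91×10⁻⁶ M)(0.202 L) = 7.898×10⁻⁷ mol.
Photons that must be absorbed: 7.898×10⁻⁷ / 0.0241 = 3.277×10⁻⁵ mol.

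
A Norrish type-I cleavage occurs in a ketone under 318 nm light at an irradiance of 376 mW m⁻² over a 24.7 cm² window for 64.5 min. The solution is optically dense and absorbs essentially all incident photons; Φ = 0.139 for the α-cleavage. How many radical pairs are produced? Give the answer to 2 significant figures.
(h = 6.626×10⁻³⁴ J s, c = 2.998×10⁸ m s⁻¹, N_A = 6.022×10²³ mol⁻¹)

Photon energy at 318 nm: hc/λ = (6.626×10⁻³⁴)(2.998×10⁸)/(318×10⁻⁹) = 6.247×10⁻¹⁹ J.
Energy delivered: (376 mW m⁻²)(24.7×10⁻⁴ m²)(3870 s) = 3.594 J.
Photons incident: 3.594 / 6.247×10⁻¹⁹ = 5.753×10¹⁸, i.e. 5.753×10¹⁸/6.022×10²³ = 9.553×10⁻⁶ mol.
Product: Φ × n_abs = 0.139 × 9.553×10⁻⁶ = 1.328×10⁻⁶ mol.
As a count: 1.328×10⁻⁶ × 6.022×10²³ = 8.0×10¹⁷.

8.0×10¹⁷ radical pairs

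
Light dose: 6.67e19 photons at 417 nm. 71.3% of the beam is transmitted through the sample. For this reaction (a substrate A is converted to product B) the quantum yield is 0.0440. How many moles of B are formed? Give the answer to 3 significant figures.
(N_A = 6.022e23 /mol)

1.40e-6 mol

Moles of photons: 6.67e19 / 6.022e23 = 1.108e-4 mol.
Fraction absorbed: 1 − 71.3/100 = 0.2870.
Photons absorbed: 0.2870 × 1.108e-4 = 3.180e-5 mol.
Product: Φ × n_abs = 0.0440 × 3.180e-5 = 1.399e-6 mol.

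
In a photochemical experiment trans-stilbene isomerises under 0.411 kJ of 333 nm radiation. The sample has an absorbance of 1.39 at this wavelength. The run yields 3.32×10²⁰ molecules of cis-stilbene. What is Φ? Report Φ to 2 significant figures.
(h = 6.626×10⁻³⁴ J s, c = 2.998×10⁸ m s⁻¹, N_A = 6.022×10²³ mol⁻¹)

Product: 3.32×10²⁰ / 6.022×10²³ = 5.513×10⁻⁴ mol.
Photon energy at 333 nm: hc/λ = (6.626×10⁻³⁴)(2.998×10⁸)/(333×10⁻⁹) = 5.965×10⁻¹⁹ J.
Incident energy: 0.411 kJ = 411 J.
Photons incident: 411 / 5.965×10⁻¹⁹ = 6.890×10²⁰, i.e. 6.890×10²⁰/6.022×10²³ = 0.001144 mol.
Fraction absorbed: 1 − 10^(−1.39) = 0.9593.
Photons absorbed: 0.9593 × 0.001144 = 0.001097 mol.
Φ = 5.513×10⁻⁴ mol / 0.001097 mol photons = 0.50.

Φ = 0.50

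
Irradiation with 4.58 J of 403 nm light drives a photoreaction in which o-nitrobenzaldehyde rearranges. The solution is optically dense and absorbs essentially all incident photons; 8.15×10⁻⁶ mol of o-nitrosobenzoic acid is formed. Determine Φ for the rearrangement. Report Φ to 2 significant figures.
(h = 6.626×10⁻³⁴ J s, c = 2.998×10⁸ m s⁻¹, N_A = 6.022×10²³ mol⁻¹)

Φ = 0.53

Photon energy at 403 nm: hc/λ = (6.626×10⁻³⁴)(2.998×10⁸)/(403×10⁻⁹) = 4.929×10⁻¹⁹ J.
Photons incident: 4.58 / 4.929×10⁻¹⁹ = 9.292×10¹⁸, i.e. 9.292×10¹⁸/6.022×10²³ = 1.543×10⁻⁵ mol.
Φ = 8.15×10⁻⁶ mol / 1.543×10⁻⁵ mol photons = 0.53.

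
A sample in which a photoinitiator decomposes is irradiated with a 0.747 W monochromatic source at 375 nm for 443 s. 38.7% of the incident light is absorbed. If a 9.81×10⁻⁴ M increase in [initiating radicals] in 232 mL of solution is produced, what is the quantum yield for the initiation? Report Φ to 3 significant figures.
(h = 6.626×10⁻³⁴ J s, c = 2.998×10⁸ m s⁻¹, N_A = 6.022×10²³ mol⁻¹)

Φ = 0.567

Product: (9.81×10⁻⁴ M)(0.232 L) = 2.276×10⁻⁴ mol.
Photon energy at 375 nm: hc/λ = (6.626×10⁻³⁴)(2.998×10⁸)/(375×10⁻⁹) = 5.297×10⁻¹⁹ J.
Energy delivered: (0.747 W)(443 s) = 330.9 J.
Photons incident: 330.9 / 5.297×10⁻¹⁹ = 6.247×10²⁰, i.e. 6.247×10²⁰/6.022×10²³ = 0.001037 mol.
Photons absorbed: 0.387 × 0.001037 = 4.013×10⁻⁴ mol.
Φ = 2.276×10⁻⁴ mol / 4.013×10⁻⁴ mol photons = 0.567.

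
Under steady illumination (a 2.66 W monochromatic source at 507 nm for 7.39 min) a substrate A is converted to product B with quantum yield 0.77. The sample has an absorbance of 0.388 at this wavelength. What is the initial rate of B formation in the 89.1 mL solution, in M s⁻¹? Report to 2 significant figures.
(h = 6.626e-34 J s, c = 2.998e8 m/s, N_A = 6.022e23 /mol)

5.8e-5 M s⁻¹

Photon energy at 507 nm: hc/λ = (6.626e-34)(2.998e8)/(507e-9) = 3.918e-19 J.
Energy delivered: (2.66 W)(443.4 s) = 1179 J.
Photons incident: 1179 / 3.918e-19 = 3.009e21, i.e. 3.009e21/6.022e23 = 0.004997 mol.
Fraction absorbed: 1 − 10^(−0.388) = 0.5907.
Photons absorbed: 0.5907 × 0.004997 = 0.002952 mol.
Product formed: 0.77 × 0.002952 = 0.002273 mol.
Rate: 0.002273 mol / (443.4 s × 0.0891 L) = 5.8e-5 M s⁻¹.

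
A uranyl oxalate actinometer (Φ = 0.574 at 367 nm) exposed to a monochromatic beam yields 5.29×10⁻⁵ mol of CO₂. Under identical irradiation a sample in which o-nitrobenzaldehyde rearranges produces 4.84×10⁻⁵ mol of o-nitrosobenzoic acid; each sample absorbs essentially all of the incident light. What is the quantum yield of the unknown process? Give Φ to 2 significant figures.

Φ = 0.53

Photons absorbed by the actinometer: 5.29×10⁻⁵ / 0.574 = 9.216×10⁻⁵ mol.
Φ(unknown) = 4.84×10⁻⁵ / 9.216×10⁻⁵ = 0.53.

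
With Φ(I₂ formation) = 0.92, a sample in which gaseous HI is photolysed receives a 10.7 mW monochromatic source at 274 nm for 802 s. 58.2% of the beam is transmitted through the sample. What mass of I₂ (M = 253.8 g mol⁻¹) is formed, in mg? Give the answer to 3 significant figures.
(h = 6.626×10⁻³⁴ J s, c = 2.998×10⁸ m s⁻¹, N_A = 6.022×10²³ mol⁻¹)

1.92 mg

Photon energy at 274 nm: hc/λ = (6.626×10⁻³⁴)(2.998×10⁸)/(274×10⁻⁹) = 7.250×10⁻¹⁹ J.
Energy delivered: (10.7 mW)(802 s) = 8.581 J.
Photons incident: 8.581 / 7.250×10⁻¹⁹ = 1.184×10¹⁹, i.e. 1.184×10¹⁹/6.022×10²³ = 1.966×10⁻⁵ mol.
Fraction absorbed: 1 − 58.2/100 = 0.4180.
Photons absorbed: 0.4180 × 1.966×10⁻⁵ = 8.218×10⁻⁶ mol.
Product: Φ × n_abs = 0.92 × 8.218×10⁻⁶ = 7.561×10⁻⁶ mol.
Mass: 7.561×10⁻⁶ × 253.8 = 0.001919 g = 1.92 mg.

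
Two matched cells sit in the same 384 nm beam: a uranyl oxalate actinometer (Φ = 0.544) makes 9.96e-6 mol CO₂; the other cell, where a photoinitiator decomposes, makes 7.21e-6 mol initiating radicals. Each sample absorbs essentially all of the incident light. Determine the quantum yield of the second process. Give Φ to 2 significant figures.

Φ = 0.39

Photons absorbed by the actinometer: 9.96e-6 / 0.544 = 1.831e-5 mol.
Φ(unknown) = 7.21e-6 / 1.831e-5 = 0.39.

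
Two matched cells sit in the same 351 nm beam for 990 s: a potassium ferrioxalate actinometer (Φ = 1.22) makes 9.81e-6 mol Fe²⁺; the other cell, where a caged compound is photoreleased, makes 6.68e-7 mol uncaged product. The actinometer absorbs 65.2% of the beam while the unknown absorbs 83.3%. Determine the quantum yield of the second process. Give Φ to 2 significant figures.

Photons absorbed by the actinometer: 9.81e-6 / 1.22 = 8.041e-6 mol.
Incident flux: 8.041e-6 / 0.652 = 1.233e-5 einstein.
Absorbed by unknown: 0.833 × 1.233e-5 = 1.027e-5 mol.
Φ(unknown) = 6.68e-7 / 1.027e-5 = 0.065.

Φ = 0.065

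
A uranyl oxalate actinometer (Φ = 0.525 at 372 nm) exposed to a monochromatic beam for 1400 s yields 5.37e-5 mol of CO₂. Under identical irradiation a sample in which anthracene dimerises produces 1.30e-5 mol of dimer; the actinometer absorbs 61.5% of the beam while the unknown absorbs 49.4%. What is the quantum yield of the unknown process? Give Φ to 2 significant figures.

Φ = 0.16

Photons absorbed by the actinometer: 5.37e-5 / 0.525 = 1.023e-4 mol.
Incident flux: 1.023e-4 / 0.615 = 1.663e-4 einstein.
Absorbed by unknown: 0.494 × 1.663e-4 = 8.215e-5 mol.
Φ(unknown) = 1.30e-5 / 8.215e-5 = 0.16.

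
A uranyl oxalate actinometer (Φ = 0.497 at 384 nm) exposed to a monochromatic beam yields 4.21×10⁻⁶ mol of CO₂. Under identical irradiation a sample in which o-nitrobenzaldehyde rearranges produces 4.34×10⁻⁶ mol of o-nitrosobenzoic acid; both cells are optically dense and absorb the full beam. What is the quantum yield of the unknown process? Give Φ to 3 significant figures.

Photons absorbed by the actinometer: 4.21×10⁻⁶ / 0.497 = 8.471×10⁻⁶ mol.
Φ(unknown) = 4.34×10⁻⁶ / 8.471×10⁻⁶ = 0.512.

Φ = 0.512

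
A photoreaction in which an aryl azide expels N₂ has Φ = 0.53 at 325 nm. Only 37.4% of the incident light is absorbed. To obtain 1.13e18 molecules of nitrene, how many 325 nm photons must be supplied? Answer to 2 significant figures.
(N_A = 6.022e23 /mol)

5.7e18 photons

Product: 1.13e18 / 6.022e23 = 1.876e-6 mol.
Photons that must be absorbed: 1.876e-6 / 0.53 = 3.540e-6 mol.
Incident photons needed: 3.540e-6 / 0.374 = 9.465e-6 mol.
Photon count: 9.465e-6 × 6.022e23 = 5.7e18.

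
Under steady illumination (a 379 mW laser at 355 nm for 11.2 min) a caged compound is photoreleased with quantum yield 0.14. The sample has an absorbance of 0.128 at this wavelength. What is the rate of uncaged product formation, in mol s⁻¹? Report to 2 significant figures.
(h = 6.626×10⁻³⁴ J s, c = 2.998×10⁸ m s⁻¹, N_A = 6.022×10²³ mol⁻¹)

Photon energy at 355 nm: hc/λ = (6.626×10⁻³⁴)(2.998×10⁸)/(355×10⁻⁹) = 5.596×10⁻¹⁹ J.
Energy delivered: (379 mW)(672 s) = 254.7 J.
Photons incident: 254.7 / 5.596×10⁻¹⁹ = 4.551×10²⁰, i.e. 4.551×10²⁰/6.022×10²³ = 7.557×10⁻⁴ mol.
Fraction absorbed: 1 − 10^(−0.128) = 0.2553.
Photons absorbed: 0.2553 × 7.557×10⁻⁴ = 1.929×10⁻⁴ mol.
Product formed: 0.14 × 1.929×10⁻⁴ = 2.701×10⁻⁵ mol.
Rate: 2.701×10⁻⁵ / 672 s = 4.0×10⁻⁸ mol s⁻¹.

4.0×10⁻⁸ mol s⁻¹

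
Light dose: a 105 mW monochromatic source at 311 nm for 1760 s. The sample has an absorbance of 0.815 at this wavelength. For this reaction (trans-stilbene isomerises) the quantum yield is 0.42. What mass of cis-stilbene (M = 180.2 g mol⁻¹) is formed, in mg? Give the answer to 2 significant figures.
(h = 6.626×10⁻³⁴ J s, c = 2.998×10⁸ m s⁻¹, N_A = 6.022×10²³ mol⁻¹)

Photon energy at 311 nm: hc/λ = (6.626×10⁻³⁴)(2.998×10⁸)/(311×10⁻⁹) = 6.387×10⁻¹⁹ J.
Energy delivered: (105 mW)(1760 s) = 184.8 J.
Photons incident: 184.8 / 6.387×10⁻¹⁹ = 2.893×10²⁰, i.e. 2.893×10²⁰/6.022×10²³ = 4.804×10⁻⁴ mol.
Fraction absorbed: 1 − 10^(−0.815) = 0.8469.
Photons absorbed: 0.8469 × 4.804×10⁻⁴ = 4.069×10⁻⁴ mol.
Product: Φ × n_abs = 0.42 × 4.069×10⁻⁴ = 1.709×10⁻⁴ mol.
Mass: 1.709×10⁻⁴ × 180.2 = 0.03080 g = 31 mg.

31 mg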